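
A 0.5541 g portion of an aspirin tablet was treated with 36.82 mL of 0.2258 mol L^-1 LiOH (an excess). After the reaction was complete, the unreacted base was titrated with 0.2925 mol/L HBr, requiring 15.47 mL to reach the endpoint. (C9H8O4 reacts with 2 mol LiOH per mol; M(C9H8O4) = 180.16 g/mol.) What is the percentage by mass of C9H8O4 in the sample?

61.6%

Total n(LiOH) added = 0.2258 x 0.03682 = 0.008314 mol.
n(HBr) used = 0.2925 x 0.01547 = 0.004525 mol, which equals the excess n(LiOH).
So n(LiOH) consumed by the sample = 0.008314 - 0.004525 = 0.003789 mol.
n(C9H8O4) = 0.003789 / 2 = 0.001894 mol.
mass C9H8O4 = 0.001894 x 180.16 = 0.3413 g, so %C9H8O4 = 0.3413/0.5541 x 100 = 61.6%.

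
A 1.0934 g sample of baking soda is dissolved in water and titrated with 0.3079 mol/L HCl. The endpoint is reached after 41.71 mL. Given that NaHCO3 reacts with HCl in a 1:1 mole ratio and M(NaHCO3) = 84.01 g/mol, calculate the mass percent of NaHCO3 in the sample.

n(HCl) = 0.3079 x 0.04171 = 0.01284 mol.
n(NaHCO3) = 0.01284 / 1 = 0.01284 mol.
mass of NaHCO3 = 0.01284 x 84.01 = 1.079 g.
% purity = 1.079 / 1.0934 x 100 = 98.7%.

98.7%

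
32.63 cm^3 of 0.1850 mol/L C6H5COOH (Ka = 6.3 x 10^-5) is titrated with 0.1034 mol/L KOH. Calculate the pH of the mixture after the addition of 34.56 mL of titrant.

Initial n(C6H5COOH) = 0.1850 x 0.03263 = 0.006037 mol.
n(KOH) added = 0.1034 x 0.03456 = 0.003574 mol, converting that many moles of C6H5COOH to C6H5COO-.
Remaining n(C6H5COOH) = 0.002463 mol; n(C6H5COO-) = 0.003574 mol.
By Henderson-Hasselbalch, pH = pKa + log([A^-]/[HA]) = 4.20 + log(0.003574/0.002463) = 4.20 + (+0.16) = 4.36.

4.36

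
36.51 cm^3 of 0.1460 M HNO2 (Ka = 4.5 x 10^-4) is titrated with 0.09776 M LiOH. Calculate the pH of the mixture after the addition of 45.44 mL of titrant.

Initial n(HNO2) = 0.1460 x 0.03651 = 0.005330 mol.
n(LiOH) added = 0.09776 x 0.04544 = 0.004442 mol, converting that many moles of HNO2 to NO2-.
Remaining n(HNO2) = 0.0008882 mol; n(NO2-) = 0.004442 mol.
By Henderson-Hasselbalch, pH = pKa + log([A^-]/[HA]) = 3.35 + log(0.004442/0.0008882) = 3.35 + (+0.70) = 4.05.

4.05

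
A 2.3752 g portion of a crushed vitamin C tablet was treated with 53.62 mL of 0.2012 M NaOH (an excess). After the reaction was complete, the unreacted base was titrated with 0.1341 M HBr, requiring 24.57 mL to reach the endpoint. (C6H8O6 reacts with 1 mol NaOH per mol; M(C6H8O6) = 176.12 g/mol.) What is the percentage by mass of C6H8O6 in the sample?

55.6%

Total n(NaOH) added = 0.2012 x 0.05362 = 0.01079 mol.
n(HBr) used = 0.1341 x 0.02457 = 0.003295 mol, which equals the excess n(NaOH).
So n(NaOH) consumed by the sample = 0.01079 - 0.003295 = 0.007494 mol.
n(C6H8O6) = 0.007494 / 1 = 0.007494 mol.
mass C6H8O6 = 0.007494 x 176.12 = 1.320 g, so %C6H8O6 = 1.320/2.3752 x 100 = 55.6%.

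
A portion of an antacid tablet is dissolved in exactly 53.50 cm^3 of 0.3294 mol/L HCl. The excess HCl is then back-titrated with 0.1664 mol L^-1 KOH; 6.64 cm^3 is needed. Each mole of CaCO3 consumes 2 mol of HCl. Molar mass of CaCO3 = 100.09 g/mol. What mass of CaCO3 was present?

Total n(HCl) added = 0.3294 x 0.05350 = 0.01762 mol.
n(KOH) used = 0.1664 x 0.006640 = 0.001105 mol, which equals the excess n(HCl).
So n(HCl) consumed by the sample = 0.01762 - 0.001105 = 0.01652 mol.
n(CaCO3) = 0.01652 / 2 = 0.008259 mol.
mass = 0.008259 mol x 100.09 g/mol = 0.827 g.

0.827 g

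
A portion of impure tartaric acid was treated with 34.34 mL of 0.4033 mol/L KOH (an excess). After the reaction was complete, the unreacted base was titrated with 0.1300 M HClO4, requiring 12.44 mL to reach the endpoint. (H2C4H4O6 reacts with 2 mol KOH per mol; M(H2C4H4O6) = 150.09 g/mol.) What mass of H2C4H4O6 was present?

0.918 g

Total n(KOH) added = 0.4033 x 0.03434 = 0.01385 mol.
n(HClO4) used = 0.1300 x 0.01244 = 0.001617 mol, which equals the excess n(KOH).
So n(KOH) consumed by the sample = 0.01385 - 0.001617 = 0.01223 mol.
n(H2C4H4O6) = 0.01223 / 2 = 0.006116 mol.
mass = 0.006116 mol x 150.09 g/mol = 0.918 g.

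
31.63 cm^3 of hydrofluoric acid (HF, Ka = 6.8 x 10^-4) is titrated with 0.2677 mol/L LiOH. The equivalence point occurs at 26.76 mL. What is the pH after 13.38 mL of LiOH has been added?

13.38 mL is exactly half the equivalence volume (26.76/2), i.e. the half-equivalence point.
There, n(HA) = n(A^-), so pH = pKa = -log(6.8 x 10^-4) = 3.17.

3.17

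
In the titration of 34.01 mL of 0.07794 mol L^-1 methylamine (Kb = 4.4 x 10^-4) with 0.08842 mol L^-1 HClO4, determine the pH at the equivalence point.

6.01

n(CH3NH2) = 0.07794 x 0.03401 = 0.002651 mol; V(HClO4) at equivalence = 0.002651/0.08842 = 0.02998 L.
At equivalence the base is fully converted to CH3NH3+; total volume = 0.06399 L, so [CH3NH3+] = 0.002651/0.06399 = 0.04142 M.
Ka(CH3NH3+) = Kw/Kb = 1.0e-14 / 4.4 x 10^-4 = 2.27e-11.
[H^+] = sqrt(Ka x [CH3NH3+]) = sqrt(2.27e-11 x 0.04142) = 9.70e-7 M.
pH = -log(9.70e-7) = 6.01.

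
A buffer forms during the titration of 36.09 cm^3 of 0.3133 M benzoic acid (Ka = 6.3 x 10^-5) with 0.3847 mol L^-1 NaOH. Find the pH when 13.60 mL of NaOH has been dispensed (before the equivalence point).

Initial n(C6H5COOH) = 0.3133 x 0.03609 = 0.01131 mol.
n(NaOH) added = 0.3847 x 0.01360 = 0.005232 mol, converting that many moles of C6H5COOH to C6H5COO-.
Remaining n(C6H5COOH) = 0.006075 mol; n(C6H5COO-) = 0.005232 mol.
By Henderson-Hasselbalch, pH = pKa + log([A^-]/[HA]) = 4.20 + log(0.005232/0.006075) = 4.20 + (-0.06) = 4.14.

4.14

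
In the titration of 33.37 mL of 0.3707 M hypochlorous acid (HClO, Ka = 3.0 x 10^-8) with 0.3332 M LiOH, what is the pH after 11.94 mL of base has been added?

7.20

Initial n(HClO) = 0.3707 x 0.03337 = 0.01237 mol.
n(LiOH) added = 0.3332 x 0.01194 = 0.003978 mol, converting that many moles of HClO to ClO-.
Remaining n(HClO) = 0.008392 mol; n(ClO-) = 0.003978 mol.
By Henderson-Hasselbalch, pH = pKa + log([A^-]/[HA]) = 7.52 + log(0.003978/0.008392) = 7.52 + (-0.32) = 7.20.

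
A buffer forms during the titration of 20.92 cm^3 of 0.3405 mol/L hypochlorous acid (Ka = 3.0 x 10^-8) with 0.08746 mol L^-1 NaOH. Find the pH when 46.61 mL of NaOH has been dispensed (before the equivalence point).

7.65

Initial n(HClO) = 0.3405 x 0.02092 = 0.007123 mol.
n(NaOH) added = 0.08746 x 0.04661 = 0.004077 mol, converting that many moles of HClO to ClO-.
Remaining n(HClO) = 0.003047 mol; n(ClO-) = 0.004077 mol.
By Henderson-Hasselbalch, pH = pKa + log([A^-]/[HA]) = 7.52 + log(0.004077/0.003047) = 7.52 + (+0.13) = 7.65.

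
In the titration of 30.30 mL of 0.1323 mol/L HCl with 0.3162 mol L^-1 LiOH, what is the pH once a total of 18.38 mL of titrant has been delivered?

12.57

n(acid) = 0.1323 x 0.03030 = 0.004009 mol; n(LiOH) added = 0.3162 x 0.01838 = 0.005812 mol.
Base is in excess by 0.005812 - 0.004009 = 0.001803 mol in a total volume of 0.04868 L.
[OH^-] = 0.001803/0.04868 = 0.03704 M, so pOH = 1.43 and pH = 14.00 - 1.43 = 12.57.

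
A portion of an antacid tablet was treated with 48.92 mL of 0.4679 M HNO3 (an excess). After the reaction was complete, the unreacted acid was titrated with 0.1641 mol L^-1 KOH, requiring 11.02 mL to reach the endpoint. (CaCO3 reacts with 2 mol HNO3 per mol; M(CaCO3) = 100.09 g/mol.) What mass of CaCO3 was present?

Total n(HNO3) added = 0.4679 x 0.04892 = 0.02289 mol.
n(KOH) used = 0.1641 x 0.01102 = 0.001808 mol, which equals the excess n(HNO3).
So n(HNO3) consumed by the sample = 0.02289 - 0.001808 = 0.02108 mol.
n(CaCO3) = 0.02108 / 2 = 0.01054 mol.
mass = 0.01054 mol x 100.09 g/mol = 1.06 g.

1.06 g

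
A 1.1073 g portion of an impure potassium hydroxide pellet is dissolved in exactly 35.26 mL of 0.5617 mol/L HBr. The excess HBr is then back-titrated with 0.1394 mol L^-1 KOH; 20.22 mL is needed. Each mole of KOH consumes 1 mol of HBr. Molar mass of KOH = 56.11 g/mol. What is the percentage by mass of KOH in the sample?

Total n(HBr) added = 0.5617 x 0.03526 = 0.01981 mol.
n(KOH) used = 0.1394 x 0.02022 = 0.002819 mol, which equals the excess n(HBr).
So n(HBr) consumed by the sample = 0.01981 - 0.002819 = 0.01699 mol.
n(KOH) = 0.01699 / 1 = 0.01699 mol.
mass KOH = 0.01699 x 56.11 = 0.9531 g, so %KOH = 0.9531/1.1073 x 100 = 86.1%.

86.1%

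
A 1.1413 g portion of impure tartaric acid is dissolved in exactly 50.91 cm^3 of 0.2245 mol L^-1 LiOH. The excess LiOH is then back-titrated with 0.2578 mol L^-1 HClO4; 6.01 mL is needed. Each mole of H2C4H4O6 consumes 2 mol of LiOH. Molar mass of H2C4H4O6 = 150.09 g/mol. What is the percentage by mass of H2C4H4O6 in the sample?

65.0%

Total n(LiOH) added = 0.2245 x 0.05091 = 0.01143 mol.
n(HClO4) used = 0.2578 x 0.006010 = 0.001549 mol, which equals the excess n(LiOH).
So n(LiOH) consumed by the sample = 0.01143 - 0.001549 = 0.009880 mol.
n(H2C4H4O6) = 0.009880 / 2 = 0.004940 mol.
mass H2C4H4O6 = 0.004940 x 150.09 = 0.7414 g, so %H2C4H4O6 = 0.7414/1.1413 x 100 = 65.0%.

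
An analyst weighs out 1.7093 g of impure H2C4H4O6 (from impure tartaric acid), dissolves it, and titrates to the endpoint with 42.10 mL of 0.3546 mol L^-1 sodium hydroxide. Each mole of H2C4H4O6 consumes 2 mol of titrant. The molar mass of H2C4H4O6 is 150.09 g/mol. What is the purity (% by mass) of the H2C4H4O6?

n(NaOH) = 0.3546 x 0.04210 = 0.01493 mol.
n(H2C4H4O6) = 0.01493 / 2 = 0.007464 mol.
mass of H2C4H4O6 = 0.007464 x 150.09 = 1.120 g.
% purity = 1.120 / 1.7093 x 100 = 65.5%.

65.5%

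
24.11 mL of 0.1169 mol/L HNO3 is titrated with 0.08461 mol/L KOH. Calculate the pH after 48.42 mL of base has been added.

12.25

n(acid) = 0.1169 x 0.02411 = 0.002818 mol; n(KOH) added = 0.08461 x 0.04842 = 0.004097 mol.
Base is in excess by 0.004097 - 0.002818 = 0.001278 mol in a total volume of 0.07253 L.
[OH^-] = 0.001278/0.07253 = 0.01763 M, so pOH = 1.75 and pH = 14.00 - 1.75 = 12.25.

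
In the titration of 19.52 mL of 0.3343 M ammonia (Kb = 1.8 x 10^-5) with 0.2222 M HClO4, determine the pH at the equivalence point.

n(NH3) = 0.3343 x 0.01952 = 0.006526 mol; V(HClO4) at equivalence = 0.006526/0.2222 = 0.02937 L.
At equivalence the base is fully converted to NH4+; total volume = 0.04889 L, so [NH4+] = 0.006526/0.04889 = 0.1335 M.
Ka(NH4+) = Kw/Kb = 1.0e-14 / 1.8 x 10^-5 = 5.56e-10.
[H^+] = sqrt(Ka x [NH4+]) = sqrt(5.56e-10 x 0.1335) = 8.61e-6 M.
pH = -log(8.61e-6) = 5.06.

5.06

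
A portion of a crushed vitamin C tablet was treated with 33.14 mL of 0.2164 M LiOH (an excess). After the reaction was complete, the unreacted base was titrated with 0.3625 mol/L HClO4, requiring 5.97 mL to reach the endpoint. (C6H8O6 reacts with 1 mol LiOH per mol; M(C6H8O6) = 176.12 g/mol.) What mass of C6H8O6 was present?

Total n(LiOH) added = 0.2164 x 0.03314 = 0.007171 mol.
n(HClO4) used = 0.3625 x 0.005970 = 0.002164 mol, which equals the excess n(LiOH).
So n(LiOH) consumed by the sample = 0.007171 - 0.002164 = 0.005007 mol.
n(C6H8O6) = 0.005007 / 1 = 0.005007 mol.
mass = 0.005007 mol x 176.12 g/mol = 0.882 g.

0.882 g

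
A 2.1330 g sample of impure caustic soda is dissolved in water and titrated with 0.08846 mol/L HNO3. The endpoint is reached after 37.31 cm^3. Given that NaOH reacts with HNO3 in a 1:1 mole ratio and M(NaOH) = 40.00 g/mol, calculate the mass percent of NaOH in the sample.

6.19%

n(HNO3) = 0.08846 x 0.03731 = 0.003300 mol.
n(NaOH) = 0.003300 / 1 = 0.003300 mol.
mass of NaOH = 0.003300 x 40.00 = 0.1320 g.
% purity = 0.1320 / 2.1330 x 100 = 6.19%.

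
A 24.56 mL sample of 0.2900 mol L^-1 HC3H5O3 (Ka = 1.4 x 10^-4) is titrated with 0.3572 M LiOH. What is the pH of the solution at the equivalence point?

n(HC3H5O3) = 0.2900 x 0.02456 = 0.007122 mol; V(LiOH) at equivalence = 0.007122/0.3572 = 0.01994 L.
At equivalence all the acid is converted to C3H5O3-; total volume = 0.02456 + 0.01994 = 0.04450 L, so [C3H5O3-] = 0.007122/0.04450 = 0.1601 M.
Kb = Kw/Ka = 1.0e-14 / 1.4 x 10^-4 = 7.14e-11.
[OH^-] = sqrt(Kb x [C3H5O3-]) = sqrt(7.14e-11 x 0.1601) = 3.38e-6 M.
pOH = 5.47, so pH = 14.00 - 5.47 = 8.53.

8.53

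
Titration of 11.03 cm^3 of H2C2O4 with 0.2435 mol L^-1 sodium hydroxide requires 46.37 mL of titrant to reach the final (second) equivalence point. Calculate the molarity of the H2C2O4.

0.512 M

n(NaOH) = 0.2435 x 0.04637 = 0.01129 mol.
At the final (second) equivalence point, 2 mol OH^- react per mol H2C2O4, so n(H2C2O4) = 0.01129 / 2 = 0.005646 mol.
[H2C2O4] = 0.005646 / 0.01103 L = 0.512 M.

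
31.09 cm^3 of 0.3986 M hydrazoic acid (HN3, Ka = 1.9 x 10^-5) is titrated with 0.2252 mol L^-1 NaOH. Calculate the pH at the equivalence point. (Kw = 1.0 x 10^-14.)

8.94

n(HN3) = 0.3986 x 0.03109 = 0.01239 mol; V(NaOH) at equivalence = 0.01239/0.2252 = 0.05503 L.
At equivalence all the acid is converted to N3-; total volume = 0.03109 + 0.05503 = 0.08612 L, so [N3-] = 0.01239/0.08612 = 0.1439 M.
Kb = Kw/Ka = 1.0e-14 / 1.9 x 10^-5 = 5.26e-10.
[OH^-] = sqrt(Kb x [N3-]) = sqrt(5.26e-10 x 0.1439) = 8.70e-6 M.
pOH = 5.06, so pH = 14.00 - 5.06 = 8.94.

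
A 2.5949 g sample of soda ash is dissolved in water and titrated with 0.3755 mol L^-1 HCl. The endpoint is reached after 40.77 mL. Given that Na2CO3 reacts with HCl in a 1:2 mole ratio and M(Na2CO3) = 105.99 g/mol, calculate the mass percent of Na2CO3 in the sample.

31.3%

n(HCl) = 0.3755 x 0.04077 = 0.01531 mol.
n(Na2CO3) = 0.01531 / 2 = 0.007655 mol.
mass of Na2CO3 = 0.007655 x 105.99 = 0.8113 g.
% purity = 0.8113 / 2.5949 x 100 = 31.3%.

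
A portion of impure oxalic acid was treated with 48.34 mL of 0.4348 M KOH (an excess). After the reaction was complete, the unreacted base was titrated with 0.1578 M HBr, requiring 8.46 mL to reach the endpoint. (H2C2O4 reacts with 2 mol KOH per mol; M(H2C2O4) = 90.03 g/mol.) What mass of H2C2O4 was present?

Total n(KOH) added = 0.4348 x 0.04834 = 0.02102 mol.
n(HBr) used = 0.1578 x 0.008460 = 0.001335 mol, which equals the excess n(KOH).
So n(KOH) consumed by the sample = 0.02102 - 0.001335 = 0.01968 mol.
n(H2C2O4) = 0.01968 / 2 = 0.009842 mol.
mass = 0.009842 mol x 90.03 g/mol = 0.886 g.

0.886 g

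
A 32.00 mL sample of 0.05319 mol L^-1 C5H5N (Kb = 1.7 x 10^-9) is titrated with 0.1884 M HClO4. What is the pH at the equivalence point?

3.31

n(C5H5N) = 0.05319 x 0.03200 = 0.001702 mol; V(HClO4) at equivalence = 0.001702/0.1884 = 0.009034 L.
At equivalence the base is fully converted to C5H5NH+; total volume = 0.04103 L, so [C5H5NH+] = 0.001702/0.04103 = 0.04148 M.
Ka(C5H5NH+) = Kw/Kb = 1.0e-14 / 1.7 x 10^-9 = 5.88e-6.
[H^+] = sqrt(Ka x [C5H5NH+]) = sqrt(5.88e-6 x 0.04148) = 0.000494 M.
pH = -log(0.000494) = 3.31.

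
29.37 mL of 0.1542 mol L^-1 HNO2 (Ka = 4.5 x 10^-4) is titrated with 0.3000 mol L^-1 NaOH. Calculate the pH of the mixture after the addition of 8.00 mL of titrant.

3.40

Initial n(HNO2) = 0.1542 x 0.02937 = 0.004529 mol.
n(NaOH) added = 0.3000 x 0.008000 = 0.002400 mol, converting that many moles of HNO2 to NO2-.
Remaining n(HNO2) = 0.002129 mol; n(NO2-) = 0.002400 mol.
By Henderson-Hasselbalch, pH = pKa + log([A^-]/[HA]) = 3.35 + log(0.002400/0.002129) = 3.35 + (+0.05) = 3.40.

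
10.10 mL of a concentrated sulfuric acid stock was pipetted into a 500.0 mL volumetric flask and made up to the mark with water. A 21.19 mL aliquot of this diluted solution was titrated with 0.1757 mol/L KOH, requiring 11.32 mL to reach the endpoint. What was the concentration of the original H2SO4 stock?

n(KOH) = 0.1757 x 0.01132 = 0.001989 mol.
n(H2SO4) in the aliquot = 0.001989 x 1/2 = 0.0009945 mol.
[diluted H2SO4] = 0.0009945 / 0.02119 = 0.04693 M.
Dilution factor = 500.0/10.10 = 49.50, so [stock] = 0.04693 x 49.50 = 2.32 M.

2.32 M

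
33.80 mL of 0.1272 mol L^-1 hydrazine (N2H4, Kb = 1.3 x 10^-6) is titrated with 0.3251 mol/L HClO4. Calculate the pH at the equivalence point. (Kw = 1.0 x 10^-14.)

4.58

n(N2H4) = 0.1272 x 0.03380 = 0.004299 mol; V(HClO4) at equivalence = 0.004299/0.3251 = 0.01322 L.
At equivalence the base is fully converted to N2H5+; total volume = 0.04702 L, so [N2H5+] = 0.004299/0.04702 = 0.09143 M.
Ka(N2H5+) = Kw/Kb = 1.0e-14 / 1.3 x 10^-6 = 7.69e-9.
[H^+] = sqrt(Ka x [N2H5+]) = sqrt(7.69e-9 x 0.09143) = 2.65e-5 M.
pH = -log(2.65e-5) = 4.58.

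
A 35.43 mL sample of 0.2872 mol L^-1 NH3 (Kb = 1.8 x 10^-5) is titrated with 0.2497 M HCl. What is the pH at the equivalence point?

n(NH3) = 0.2872 x 0.03543 = 0.01018 mol; V(HCl) at equivalence = 0.01018/0.2497 = 0.04075 L.
At equivalence the base is fully converted to NH4+; total volume = 0.07618 L, so [NH4+] = 0.01018/0.07618 = 0.1336 M.
Ka(NH4+) = Kw/Kb = 1.0e-14 / 1.8 x 10^-5 = 5.56e-10.
[H^+] = sqrt(Ka x [NH4+]) = sqrt(5.56e-10 x 0.1336) = 8.61e-6 M.
pH = -log(8.61e-6) = 5.06.

5.06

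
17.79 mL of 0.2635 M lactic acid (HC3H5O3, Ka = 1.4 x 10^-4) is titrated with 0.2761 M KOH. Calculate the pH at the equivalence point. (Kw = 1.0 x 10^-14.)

n(HC3H5O3) = 0.2635 x 0.01779 = 0.004688 mol; V(KOH) at equivalence = 0.004688/0.2761 = 0.01698 L.
At equivalence all the acid is converted to C3H5O3-; total volume = 0.01779 + 0.01698 = 0.03477 L, so [C3H5O3-] = 0.004688/0.03477 = 0.1348 M.
Kb = Kw/Ka = 1.0e-14 / 1.4 x 10^-4 = 7.14e-11.
[OH^-] = sqrt(Kb x [C3H5O3-]) = sqrt(7.14e-11 x 0.1348) = 3.10e-6 M.
pOH = 5.51, so pH = 14.00 - 5.51 = 8.49.

8.49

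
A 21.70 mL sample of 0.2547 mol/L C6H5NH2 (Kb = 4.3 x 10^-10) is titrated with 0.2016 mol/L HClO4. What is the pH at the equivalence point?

n(C6H5NH2) = 0.2547 x 0.02170 = 0.005527 mol; V(HClO4) at equivalence = 0.005527/0.2016 = 0.02742 L.
At equivalence the base is fully converted to C6H5NH3+; total volume = 0.04912 L, so [C6H5NH3+] = 0.005527/0.04912 = 0.1125 M.
Ka(C6H5NH3+) = Kw/Kb = 1.0e-14 / 4.3 x 10^-10 = 2.33e-5.
[H^+] = sqrt(Ka x [C6H5NH3+]) = sqrt(2.33e-5 x 0.1125) = 0.00162 M.
pH = -log(0.00162) = 2.79.

2.79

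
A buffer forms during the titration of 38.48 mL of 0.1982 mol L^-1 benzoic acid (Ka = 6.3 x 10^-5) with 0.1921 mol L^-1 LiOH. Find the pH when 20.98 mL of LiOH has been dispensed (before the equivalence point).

4.25

Initial n(C6H5COOH) = 0.1982 x 0.03848 = 0.007627 mol.
n(LiOH) added = 0.1921 x 0.02098 = 0.004030 mol, converting that many moles of C6H5COOH to C6H5COO-.
Remaining n(C6H5COOH) = 0.003596 mol; n(C6H5COO-) = 0.004030 mol.
By Henderson-Hasselbalch, pH = pKa + log([A^-]/[HA]) = 4.20 + log(0.004030/0.003596) = 4.20 + (+0.05) = 4.25.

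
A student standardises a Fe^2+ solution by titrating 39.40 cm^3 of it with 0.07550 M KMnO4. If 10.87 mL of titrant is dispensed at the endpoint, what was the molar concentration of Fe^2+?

n(KMnO4) = 0.07550 x 0.01087 = 0.0008207 mol.
From the balanced equation, 1 mol KMnO4 reacts with 5 mol Fe^2+, so n(Fe^2+) = 0.0008207 x 5/1 = 0.004103 mol.
[Fe^2+] = 0.004103 / 0.03940 L = 0.104 M.

0.104 M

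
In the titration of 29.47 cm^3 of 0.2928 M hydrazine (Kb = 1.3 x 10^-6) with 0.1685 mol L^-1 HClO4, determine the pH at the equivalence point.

n(N2H4) = 0.2928 x 0.02947 = 0.008629 mol; V(HClO4) at equivalence = 0.008629/0.1685 = 0.05121 L.
At equivalence the base is fully converted to N2H5+; total volume = 0.08068 L, so [N2H5+] = 0.008629/0.08068 = 0.1070 M.
Ka(N2H5+) = Kw/Kb = 1.0e-14 / 1.3 x 10^-6 = 7.69e-9.
[H^+] = sqrt(Ka x [N2H5+]) = sqrt(7.69e-9 x 0.1070) = 2.87e-5 M.
pH = -log(2.87e-5) = 4.54.

4.54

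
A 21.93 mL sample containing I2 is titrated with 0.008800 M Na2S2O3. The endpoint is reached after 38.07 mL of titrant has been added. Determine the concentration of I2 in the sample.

n(Na2S2O3) = 0.008800 x 0.03807 = 0.0003350 mol.
From the balanced equation, 2 mol Na2S2O3 reacts with 1 mol I2, so n(I2) = 0.0003350 x 1/2 = 0.0001675 mol.
[I2] = 0.0001675 / 0.02193 L = 0.00764 M.

0.00764 M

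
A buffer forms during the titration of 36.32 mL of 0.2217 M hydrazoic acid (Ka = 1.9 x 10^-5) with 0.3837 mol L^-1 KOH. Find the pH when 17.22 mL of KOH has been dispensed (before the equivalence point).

Initial n(HN3) = 0.2217 x 0.03632 = 0.008052 mol.
n(KOH) added = 0.3837 x 0.01722 = 0.006607 mol, converting that many moles of HN3 to N3-.
Remaining n(HN3) = 0.001445 mol; n(N3-) = 0.006607 mol.
By Henderson-Hasselbalch, pH = pKa + log([A^-]/[HA]) = 4.72 + log(0.006607/0.001445) = 4.72 + (+0.66) = 5.38.

5.38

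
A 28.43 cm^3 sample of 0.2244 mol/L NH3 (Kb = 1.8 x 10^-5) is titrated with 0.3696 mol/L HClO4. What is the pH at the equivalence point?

n(NH3) = 0.2244 x 0.02843 = 0.006380 mol; V(HClO4) at equivalence = 0.006380/0.3696 = 0.01726 L.
At equivalence the base is fully converted to NH4+; total volume = 0.04569 L, so [NH4+] = 0.006380/0.04569 = 0.1396 M.
Ka(NH4+) = Kw/Kb = 1.0e-14 / 1.8 x 10^-5 = 5.56e-10.
[H^+] = sqrt(Ka x [NH4+]) = sqrt(5.56e-10 x 0.1396) = 8.81e-6 M.
pH = -log(8.81e-6) = 5.06.

5.06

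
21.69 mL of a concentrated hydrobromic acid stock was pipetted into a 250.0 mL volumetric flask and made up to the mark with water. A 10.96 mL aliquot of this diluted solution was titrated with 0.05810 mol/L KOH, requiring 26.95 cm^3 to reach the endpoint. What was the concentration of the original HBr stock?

1.65 M

n(KOH) = 0.05810 x 0.02695 = 0.001566 mol.
n(HBr) in the aliquot = 0.001566 mol.
[diluted HBr] = 0.001566 / 0.01096 = 0.1429 M.
Dilution factor = 250.0/21.69 = 11.53, so [stock] = 0.1429 x 11.53 = 1.65 M.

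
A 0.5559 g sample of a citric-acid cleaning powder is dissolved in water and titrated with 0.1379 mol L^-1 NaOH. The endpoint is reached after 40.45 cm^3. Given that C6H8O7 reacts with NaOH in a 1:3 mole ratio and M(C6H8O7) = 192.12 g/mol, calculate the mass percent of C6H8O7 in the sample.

64.3%

n(NaOH) = 0.1379 x 0.04045 = 0.005578 mol.
n(C6H8O7) = 0.005578 / 3 = 0.001859 mol.
mass of C6H8O7 = 0.001859 x 192.12 = 0.3572 g.
% purity = 0.3572 / 0.5559 x 100 = 64.3%.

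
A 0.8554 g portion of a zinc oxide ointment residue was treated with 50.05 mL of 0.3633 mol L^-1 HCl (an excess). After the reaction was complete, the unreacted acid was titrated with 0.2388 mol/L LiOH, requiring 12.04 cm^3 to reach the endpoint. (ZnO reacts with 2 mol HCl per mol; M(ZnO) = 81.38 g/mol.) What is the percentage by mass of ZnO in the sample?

72.8%

Total n(HCl) added = 0.3633 x 0.05005 = 0.01818 mol.
n(LiOH) used = 0.2388 x 0.01204 = 0.002875 mol, which equals the excess n(HCl).
So n(HCl) consumed by the sample = 0.01818 - 0.002875 = 0.01531 mol.
n(ZnO) = 0.01531 / 2 = 0.007654 mol.
mass ZnO = 0.007654 x 81.38 = 0.6229 g, so %ZnO = 0.6229/0.8554 x 100 = 72.8%.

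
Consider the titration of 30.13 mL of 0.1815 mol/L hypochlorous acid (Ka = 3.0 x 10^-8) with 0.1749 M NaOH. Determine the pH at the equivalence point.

10.24

n(HClO) = 0.1815 x 0.03013 = 0.005469 mol; V(NaOH) at equivalence = 0.005469/0.1749 = 0.03127 L.
At equivalence all the acid is converted to ClO-; total volume = 0.03013 + 0.03127 = 0.06140 L, so [ClO-] = 0.005469/0.06140 = 0.08907 M.
Kb = Kw/Ka = 1.0e-14 / 3.0 x 10^-8 = 3.33e-7.
[OH^-] = sqrt(Kb x [ClO-]) = sqrt(3.33e-7 x 0.08907) = 0.000172 M.
pOH = 3.76, so pH = 14.00 - 3.76 = 10.24.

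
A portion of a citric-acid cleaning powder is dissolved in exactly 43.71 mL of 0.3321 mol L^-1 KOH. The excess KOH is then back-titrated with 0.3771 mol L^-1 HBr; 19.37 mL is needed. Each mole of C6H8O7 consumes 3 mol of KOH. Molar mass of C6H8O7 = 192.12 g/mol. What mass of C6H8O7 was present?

Total n(KOH) added = 0.3321 x 0.04371 = 0.01452 mol.
n(HBr) used = 0.3771 x 0.01937 = 0.007304 mol, which equals the excess n(KOH).
So n(KOH) consumed by the sample = 0.01452 - 0.007304 = 0.007212 mol.
n(C6H8O7) = 0.007212 / 3 = 0.002404 mol.
mass = 0.002404 mol x 192.12 g/mol = 0.462 g.

0.462 g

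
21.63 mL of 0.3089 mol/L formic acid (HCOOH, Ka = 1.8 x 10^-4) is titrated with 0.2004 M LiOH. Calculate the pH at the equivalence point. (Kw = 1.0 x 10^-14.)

n(HCOOH) = 0.3089 x 0.02163 = 0.006682 mol; V(LiOH) at equivalence = 0.006682/0.2004 = 0.03334 L.
At equivalence all the acid is converted to HCOO-; total volume = 0.02163 + 0.03334 = 0.05497 L, so [HCOO-] = 0.006682/0.05497 = 0.1215 M.
Kb = Kw/Ka = 1.0e-14 / 1.8 x 10^-4 = 5.56e-11.
[OH^-] = sqrt(Kb x [HCOO-]) = sqrt(5.56e-11 x 0.1215) = 2.60e-6 M.
pOH = 5.59, so pH = 14.00 - 5.59 = 8.41.

8.41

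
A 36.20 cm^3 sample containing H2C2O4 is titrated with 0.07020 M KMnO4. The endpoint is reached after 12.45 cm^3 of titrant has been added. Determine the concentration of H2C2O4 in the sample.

n(KMnO4) = 0.07020 x 0.01245 = 0.0008740 mol.
From the balanced equation, 2 mol KMnO4 reacts with 5 mol H2C2O4, so n(H2C2O4) = 0.0008740 x 5/2 = 0.002185 mol.
[H2C2O4] = 0.002185 / 0.03620 L = 0.0604 M.

0.0604 M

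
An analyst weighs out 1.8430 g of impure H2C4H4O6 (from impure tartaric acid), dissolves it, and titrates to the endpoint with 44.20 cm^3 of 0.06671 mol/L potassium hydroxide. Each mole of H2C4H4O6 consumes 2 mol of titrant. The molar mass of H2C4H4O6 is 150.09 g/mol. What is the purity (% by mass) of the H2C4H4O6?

12.0%

n(KOH) = 0.06671 x 0.04420 = 0.002949 mol.
n(H2C4H4O6) = 0.002949 / 2 = 0.001474 mol.
mass of H2C4H4O6 = 0.001474 x 150.09 = 0.2213 g.
% purity = 0.2213 / 1.8430 x 100 = 12.0%.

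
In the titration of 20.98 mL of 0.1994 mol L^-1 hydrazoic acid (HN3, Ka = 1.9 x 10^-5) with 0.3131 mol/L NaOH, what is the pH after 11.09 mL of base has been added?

Initial n(HN3) = 0.1994 x 0.02098 = 0.004183 mol.
n(NaOH) added = 0.3131 x 0.01109 = 0.003472 mol, converting that many moles of HN3 to N3-.
Remaining n(HN3) = 0.0007111 mol; n(N3-) = 0.003472 mol.
By Henderson-Hasselbalch, pH = pKa + log([A^-]/[HA]) = 4.72 + log(0.003472/0.0007111) = 4.72 + (+0.69) = 5.41.

5.41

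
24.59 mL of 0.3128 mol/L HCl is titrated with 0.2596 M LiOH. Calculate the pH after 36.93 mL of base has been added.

n(acid) = 0.3128 x 0.02459 = 0.007692 mol; n(LiOH) added = 0.2596 x 0.03693 = 0.009587 mol.
Base is in excess by 0.009587 - 0.007692 = 0.001895 mol in a total volume of 0.06152 L.
[OH^-] = 0.001895/0.06152 = 0.03081 M, so pOH = 1.51 and pH = 14.00 - 1.51 = 12.49.

12.49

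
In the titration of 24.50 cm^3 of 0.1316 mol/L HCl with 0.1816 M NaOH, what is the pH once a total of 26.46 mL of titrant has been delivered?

12.49

n(acid) = 0.1316 x 0.02450 = 0.003224 mol; n(NaOH) added = 0.1816 x 0.02646 = 0.004805 mol.
Base is in excess by 0.004805 - 0.003224 = 0.001581 mol in a total volume of 0.05096 L.
[OH^-] = 0.001581/0.05096 = 0.03102 M, so pOH = 1.51 and pH = 14.00 - 1.51 = 12.49.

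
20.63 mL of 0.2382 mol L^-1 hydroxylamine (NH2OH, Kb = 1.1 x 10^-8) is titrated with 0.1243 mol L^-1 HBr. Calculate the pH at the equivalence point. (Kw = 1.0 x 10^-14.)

3.56

n(NH2OH) = 0.2382 x 0.02063 = 0.004914 mol; V(HBr) at equivalence = 0.004914/0.1243 = 0.03953 L.
At equivalence the base is fully converted to NH3OH+; total volume = 0.06016 L, so [NH3OH+] = 0.004914/0.06016 = 0.08168 M.
Ka(NH3OH+) = Kw/Kb = 1.0e-14 / 1.1 x 10^-8 = 9.09e-7.
[H^+] = sqrt(Ka x [NH3OH+]) = sqrt(9.09e-7 x 0.08168) = 0.000272 M.
pH = -log(0.000272) = 3.56.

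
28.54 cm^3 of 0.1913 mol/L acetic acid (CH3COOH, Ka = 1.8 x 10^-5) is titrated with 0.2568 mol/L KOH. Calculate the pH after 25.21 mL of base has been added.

12.28

n(acid) = 0.1913 x 0.02854 = 0.005460 mol; n(KOH) added = 0.2568 x 0.02521 = 0.006474 mol.
Base is in excess by 0.006474 - 0.005460 = 0.001014 mol in a total volume of 0.05375 L.
[OH^-] = 0.001014/0.05375 = 0.01887 M, so pOH = 1.72 and pH = 14.00 - 1.72 = 12.28.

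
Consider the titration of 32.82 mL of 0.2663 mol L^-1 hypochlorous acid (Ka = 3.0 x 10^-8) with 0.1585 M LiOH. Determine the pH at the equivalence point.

10.26

n(HClO) = 0.2663 x 0.03282 = 0.008740 mol; V(LiOH) at equivalence = 0.008740/0.1585 = 0.05514 L.
At equivalence all the acid is converted to ClO-; total volume = 0.03282 + 0.05514 = 0.08796 L, so [ClO-] = 0.008740/0.08796 = 0.09936 M.
Kb = Kw/Ka = 1.0e-14 / 3.0 x 10^-8 = 3.33e-7.
[OH^-] = sqrt(Kb x [ClO-]) = sqrt(3.33e-7 x 0.09936) = 0.000182 M.
pOH = 3.74, so pH = 14.00 - 3.74 = 10.26.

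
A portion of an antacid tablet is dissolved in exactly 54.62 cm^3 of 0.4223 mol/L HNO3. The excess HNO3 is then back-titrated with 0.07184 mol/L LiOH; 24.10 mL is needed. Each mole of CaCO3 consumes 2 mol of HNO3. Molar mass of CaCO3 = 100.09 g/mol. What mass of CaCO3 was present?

1.07 g

Total n(HNO3) added = 0.4223 x 0.05462 = 0.02307 mol.
n(LiOH) used = 0.07184 x 0.02410 = 0.001731 mol, which equals the excess n(HNO3).
So n(HNO3) consumed by the sample = 0.02307 - 0.001731 = 0.02133 mol.
n(CaCO3) = 0.02133 / 2 = 0.01067 mol.
mass = 0.01067 mol x 100.09 g/mol = 1.07 g.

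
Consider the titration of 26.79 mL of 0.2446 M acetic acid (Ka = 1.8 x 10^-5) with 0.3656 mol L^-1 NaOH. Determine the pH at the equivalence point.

n(CH3COOH) = 0.2446 x 0.02679 = 0.006553 mol; V(NaOH) at equivalence = 0.006553/0.3656 = 0.01792 L.
At equivalence all the acid is converted to CH3COO-; total volume = 0.02679 + 0.01792 = 0.04471 L, so [CH3COO-] = 0.006553/0.04471 = 0.1466 M.
Kb = Kw/Ka = 1.0e-14 / 1.8 x 10^-5 = 5.56e-10.
[OH^-] = sqrt(Kb x [CH3COO-]) = sqrt(5.56e-10 x 0.1466) = 9.02e-6 M.
pOH = 5.04, so pH = 14.00 - 5.04 = 8.96.

8.96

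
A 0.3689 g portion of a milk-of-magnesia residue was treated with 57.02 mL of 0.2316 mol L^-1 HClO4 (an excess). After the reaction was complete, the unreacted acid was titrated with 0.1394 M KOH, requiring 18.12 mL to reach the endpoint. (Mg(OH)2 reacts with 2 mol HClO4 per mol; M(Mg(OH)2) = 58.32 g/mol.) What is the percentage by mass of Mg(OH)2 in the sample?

84.4%

Total n(HClO4) added = 0.2316 x 0.05702 = 0.01321 mol.
n(KOH) used = 0.1394 x 0.01812 = 0.002526 mol, which equals the excess n(HClO4).
So n(HClO4) consumed by the sample = 0.01321 - 0.002526 = 0.01068 mol.
n(Mg(OH)2) = 0.01068 / 2 = 0.005340 mol.
mass Mg(OH)2 = 0.005340 x 58.32 = 0.3114 g, so %Mg(OH)2 = 0.3114/0.3689 x 100 = 84.4%.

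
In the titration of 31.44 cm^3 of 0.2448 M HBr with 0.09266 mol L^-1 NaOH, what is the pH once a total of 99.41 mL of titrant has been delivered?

n(acid) = 0.2448 x 0.03144 = 0.007697 mol; n(NaOH) added = 0.09266 x 0.09941 = 0.009211 mol.
Base is in excess by 0.009211 - 0.007697 = 0.001515 mol in a total volume of 0.1308 L.
[OH^-] = 0.001515/0.1308 = 0.01158 M, so pOH = 1.94 and pH = 14.00 - 1.94 = 12.06.

12.06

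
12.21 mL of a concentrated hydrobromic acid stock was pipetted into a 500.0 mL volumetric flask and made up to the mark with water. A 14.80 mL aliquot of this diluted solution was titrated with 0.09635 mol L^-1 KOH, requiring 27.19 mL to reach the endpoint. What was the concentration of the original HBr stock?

7.25 M

n(KOH) = 0.09635 x 0.02719 = 0.002620 mol.
n(HBr) in the aliquot = 0.002620 mol.
[diluted HBr] = 0.002620 / 0.01480 = 0.1770 M.
Dilution factor = 500.0/12.21 = 40.95, so [stock] = 0.1770 x 40.95 = 7.25 M.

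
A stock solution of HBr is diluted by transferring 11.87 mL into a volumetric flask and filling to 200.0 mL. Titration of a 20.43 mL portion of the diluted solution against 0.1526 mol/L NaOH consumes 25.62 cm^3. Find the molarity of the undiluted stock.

3.22 M

n(NaOH) = 0.1526 x 0.02562 = 0.003910 mol.
n(HBr) in the aliquot = 0.003910 mol.
[diluted HBr] = 0.003910 / 0.02043 = 0.1914 M.
Dilution factor = 200.0/11.87 = 16.85, so [stock] = 0.1914 x 16.85 = 3.22 M.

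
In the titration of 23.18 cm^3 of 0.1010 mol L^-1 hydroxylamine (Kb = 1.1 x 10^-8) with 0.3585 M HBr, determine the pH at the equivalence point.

3.57

n(NH2OH) = 0.1010 x 0.02318 = 0.002341 mol; V(HBr) at equivalence = 0.002341/0.3585 = 0.006530 L.
At equivalence the base is fully converted to NH3OH+; total volume = 0.02971 L, so [NH3OH+] = 0.002341/0.02971 = 0.07880 M.
Ka(NH3OH+) = Kw/Kb = 1.0e-14 / 1.1 x 10^-8 = 9.09e-7.
[H^+] = sqrt(Ka x [NH3OH+]) = sqrt(9.09e-7 x 0.07880) = 0.000268 M.
pH = -log(0.000268) = 3.57.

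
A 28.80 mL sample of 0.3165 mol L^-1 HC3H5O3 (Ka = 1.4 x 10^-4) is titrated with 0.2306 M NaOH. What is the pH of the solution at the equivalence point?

n(HC3H5O3) = 0.3165 x 0.02880 = 0.009115 mol; V(NaOH) at equivalence = 0.009115/0.2306 = 0.03953 L.
At equivalence all the acid is converted to C3H5O3-; total volume = 0.02880 + 0.03953 = 0.06833 L, so [C3H5O3-] = 0.009115/0.06833 = 0.1334 M.
Kb = Kw/Ka = 1.0e-14 / 1.4 x 10^-4 = 7.14e-11.
[OH^-] = sqrt(Kb x [C3H5O3-]) = sqrt(7.14e-11 x 0.1334) = 3.09e-6 M.
pOH = 5.51, so pH = 14.00 - 5.51 = 8.49.

8.49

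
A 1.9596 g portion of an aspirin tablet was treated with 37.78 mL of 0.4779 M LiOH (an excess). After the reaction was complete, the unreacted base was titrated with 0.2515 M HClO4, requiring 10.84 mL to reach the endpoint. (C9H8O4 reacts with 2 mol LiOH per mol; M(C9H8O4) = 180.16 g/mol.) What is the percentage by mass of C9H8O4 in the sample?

70.5%

Total n(LiOH) added = 0.4779 x 0.03778 = 0.01806 mol.
n(HClO4) used = 0.2515 x 0.01084 = 0.002726 mol, which equals the excess n(LiOH).
So n(LiOH) consumed by the sample = 0.01806 - 0.002726 = 0.01533 mol.
n(C9H8O4) = 0.01533 / 2 = 0.007664 mol.
mass C9H8O4 = 0.007664 x 180.16 = 1.381 g, so %C9H8O4 = 1.381/1.9596 x 100 = 70.5%.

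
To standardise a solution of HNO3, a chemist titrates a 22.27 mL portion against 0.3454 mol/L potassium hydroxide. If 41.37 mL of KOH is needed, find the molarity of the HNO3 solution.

n(KOH) delivered = 0.3454 x 0.04137 = 0.01429 mol.
For a 1:1 reaction, n(HNO3) = 0.01429 mol.
[HNO3] = 0.01429 mol / 0.02227 L = 0.642 M.

0.642 M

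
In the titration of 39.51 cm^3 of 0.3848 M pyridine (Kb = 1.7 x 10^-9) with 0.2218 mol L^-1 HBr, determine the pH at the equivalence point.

n(C5H5N) = 0.3848 x 0.03951 = 0.01520 mol; V(HBr) at equivalence = 0.01520/0.2218 = 0.06855 L.
At equivalence the base is fully converted to C5H5NH+; total volume = 0.1081 L, so [C5H5NH+] = 0.01520/0.1081 = 0.1407 M.
Ka(C5H5NH+) = Kw/Kb = 1.0e-14 / 1.7 x 10^-9 = 5.88e-6.
[H^+] = sqrt(Ka x [C5H5NH+]) = sqrt(5.88e-6 x 0.1407) = 0.000910 M.
pH = -log(0.000910) = 3.04.

3.04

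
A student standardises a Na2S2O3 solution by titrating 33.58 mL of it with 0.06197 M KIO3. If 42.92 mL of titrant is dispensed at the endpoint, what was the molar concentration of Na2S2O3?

0.475 M

n(KIO3) = 0.06197 x 0.04292 = 0.002660 mol.
From the balanced equation, 1 mol KIO3 reacts with 6 mol Na2S2O3, so n(Na2S2O3) = 0.002660 x 6/1 = 0.01596 mol.
[Na2S2O3] = 0.01596 / 0.03358 L = 0.475 M.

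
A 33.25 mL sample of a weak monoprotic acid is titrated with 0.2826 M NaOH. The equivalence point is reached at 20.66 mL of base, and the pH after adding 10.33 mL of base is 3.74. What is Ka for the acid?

10.33 mL is half of the equivalence volume, so this is the half-equivalence point where [HA] = [A^-].
At half-equivalence pH = pKa, so pKa = 3.74.
Ka = 10^(-3.74) = 1.8 x 10^-4.

1.8 x 10^-4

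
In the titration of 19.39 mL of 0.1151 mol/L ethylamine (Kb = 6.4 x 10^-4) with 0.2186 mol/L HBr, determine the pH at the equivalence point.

5.96

n(C2H5NH2) = 0.1151 x 0.01939 = 0.002232 mol; V(HBr) at equivalence = 0.002232/0.2186 = 0.01021 L.
At equivalence the base is fully converted to C2H5NH3+; total volume = 0.02960 L, so [C2H5NH3+] = 0.002232/0.02960 = 0.07540 M.
Ka(C2H5NH3+) = Kw/Kb = 1.0e-14 / 6.4 x 10^-4 = 1.56e-11.
[H^+] = sqrt(Ka x [C2H5NH3+]) = sqrt(1.56e-11 x 0.07540) = 1.09e-6 M.
pH = -log(1.09e-6) = 5.96.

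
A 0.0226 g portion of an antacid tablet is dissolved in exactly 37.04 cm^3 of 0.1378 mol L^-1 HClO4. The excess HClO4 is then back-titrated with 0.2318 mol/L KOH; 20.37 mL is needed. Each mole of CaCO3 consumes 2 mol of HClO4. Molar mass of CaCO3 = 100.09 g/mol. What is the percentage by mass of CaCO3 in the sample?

84.7%

Total n(HClO4) added = 0.1378 x 0.03704 = 0.005104 mol.
n(KOH) used = 0.2318 x 0.02037 = 0.004722 mol, which equals the excess n(HClO4).
So n(HClO4) consumed by the sample = 0.005104 - 0.004722 = 0.0003823 mol.
n(CaCO3) = 0.0003823 / 2 = 0.0001912 mol.
mass CaCO3 = 0.0001912 x 100.09 = 0.01913 g, so %CaCO3 = 0.01913/0.0226 x 100 = 84.7%.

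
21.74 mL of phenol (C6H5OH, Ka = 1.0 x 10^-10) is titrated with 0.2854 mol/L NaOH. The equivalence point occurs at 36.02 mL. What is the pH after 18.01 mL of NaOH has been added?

18.01 mL is exactly half the equivalence volume (36.02/2), i.e. the half-equivalence point.
There, n(HA) = n(A^-), so pH = pKa = -log(1.0 x 10^-10) = 10.00.

10.00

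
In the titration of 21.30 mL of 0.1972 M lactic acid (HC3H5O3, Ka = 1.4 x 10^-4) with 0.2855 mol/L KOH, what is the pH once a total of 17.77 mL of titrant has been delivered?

12.35

n(acid) = 0.1972 x 0.02130 = 0.004200 mol; n(KOH) added = 0.2855 x 0.01777 = 0.005073 mol.
Base is in excess by 0.005073 - 0.004200 = 0.0008730 mol in a total volume of 0.03907 L.
[OH^-] = 0.0008730/0.03907 = 0.02234 M, so pOH = 1.65 and pH = 14.00 - 1.65 = 12.35.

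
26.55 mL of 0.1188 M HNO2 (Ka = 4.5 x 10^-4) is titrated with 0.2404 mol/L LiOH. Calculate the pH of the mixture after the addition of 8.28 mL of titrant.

Initial n(HNO2) = 0.1188 x 0.02655 = 0.003154 mol.
n(LiOH) added = 0.2404 x 0.008280 = 0.001991 mol, converting that many moles of HNO2 to NO2-.
Remaining n(HNO2) = 0.001164 mol; n(NO2-) = 0.001991 mol.
By Henderson-Hasselbalch, pH = pKa + log([A^-]/[HA]) = 3.35 + log(0.001991/0.001164) = 3.35 + (+0.23) = 3.58.

3.58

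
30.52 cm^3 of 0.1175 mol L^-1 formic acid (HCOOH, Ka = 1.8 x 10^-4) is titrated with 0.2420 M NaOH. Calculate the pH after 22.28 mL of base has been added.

n(acid) = 0.1175 x 0.03052 = 0.003586 mol; n(NaOH) added = 0.2420 x 0.02228 = 0.005392 mol.
Base is in excess by 0.005392 - 0.003586 = 0.001806 mol in a total volume of 0.05280 L.
[OH^-] = 0.001806/0.05280 = 0.03420 M, so pOH = 1.47 and pH = 14.00 - 1.47 = 12.53.

12.53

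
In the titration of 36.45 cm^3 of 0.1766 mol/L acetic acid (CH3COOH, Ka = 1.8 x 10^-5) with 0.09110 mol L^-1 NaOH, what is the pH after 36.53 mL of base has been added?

4.77

Initial n(CH3COOH) = 0.1766 x 0.03645 = 0.006437 mol.
n(NaOH) added = 0.09110 x 0.03653 = 0.003328 mol, converting that many moles of CH3COOH to CH3COO-.
Remaining n(CH3COOH) = 0.003109 mol; n(CH3COO-) = 0.003328 mol.
By Henderson-Hasselbalch, pH = pKa + log([A^-]/[HA]) = 4.74 + log(0.003328/0.003109) = 4.74 + (+0.03) = 4.77.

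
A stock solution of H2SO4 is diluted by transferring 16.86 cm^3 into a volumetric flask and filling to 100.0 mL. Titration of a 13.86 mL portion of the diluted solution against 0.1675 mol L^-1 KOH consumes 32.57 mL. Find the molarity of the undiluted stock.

n(KOH) = 0.1675 x 0.03257 = 0.005455 mol.
n(H2SO4) in the aliquot = 0.005455 x 1/2 = 0.002728 mol.
[diluted H2SO4] = 0.002728 / 0.01386 = 0.1968 M.
Dilution factor = 100.0/16.86 = 5.931, so [stock] = 0.1968 x 5.931 = 1.17 M.

1.17 M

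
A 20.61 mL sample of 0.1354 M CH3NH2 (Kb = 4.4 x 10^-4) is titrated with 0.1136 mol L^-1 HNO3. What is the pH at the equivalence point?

n(CH3NH2) = 0.1354 x 0.02061 = 0.002791 mol; V(HNO3) at equivalence = 0.002791/0.1136 = 0.02457 L.
At equivalence the base is fully converted to CH3NH3+; total volume = 0.04518 L, so [CH3NH3+] = 0.002791/0.04518 = 0.06177 M.
Ka(CH3NH3+) = Kw/Kb = 1.0e-14 / 4.4 x 10^-4 = 2.27e-11.
[H^+] = sqrt(Ka x [CH3NH3+]) = sqrt(2.27e-11 x 0.06177) = 1.18e-6 M.
pH = -log(1.18e-6) = 5.93.

5.93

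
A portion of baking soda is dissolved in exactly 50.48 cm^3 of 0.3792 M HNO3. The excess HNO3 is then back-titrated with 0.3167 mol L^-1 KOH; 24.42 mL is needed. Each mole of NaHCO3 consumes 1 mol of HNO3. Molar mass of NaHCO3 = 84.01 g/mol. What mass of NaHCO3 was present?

Total n(HNO3) added = 0.3792 x 0.05048 = 0.01914 mol.
n(KOH) used = 0.3167 x 0.02442 = 0.007734 mol, which equals the excess n(HNO3).
So n(HNO3) consumed by the sample = 0.01914 - 0.007734 = 0.01141 mol.
n(NaHCO3) = 0.01141 / 1 = 0.01141 mol.
mass = 0.01141 mol x 84.01 g/mol = 0.958 g.

0.958 g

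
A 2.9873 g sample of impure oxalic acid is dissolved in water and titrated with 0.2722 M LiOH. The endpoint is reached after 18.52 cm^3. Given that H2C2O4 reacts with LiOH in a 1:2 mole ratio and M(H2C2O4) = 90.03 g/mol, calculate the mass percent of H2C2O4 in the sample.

7.60%

n(LiOH) = 0.2722 x 0.01852 = 0.005041 mol.
n(H2C2O4) = 0.005041 / 2 = 0.002521 mol.
mass of H2C2O4 = 0.002521 x 90.03 = 0.2269 g.
% purity = 0.2269 / 2.9873 x 100 = 7.60%.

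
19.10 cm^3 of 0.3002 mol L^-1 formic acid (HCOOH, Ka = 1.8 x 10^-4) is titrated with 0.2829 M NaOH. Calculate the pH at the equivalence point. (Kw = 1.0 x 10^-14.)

8.45

n(HCOOH) = 0.3002 x 0.01910 = 0.005734 mol; V(NaOH) at equivalence = 0.005734/0.2829 = 0.02027 L.
At equivalence all the acid is converted to HCOO-; total volume = 0.01910 + 0.02027 = 0.03937 L, so [HCOO-] = 0.005734/0.03937 = 0.1456 M.
Kb = Kw/Ka = 1.0e-14 / 1.8 x 10^-4 = 5.56e-11.
[OH^-] = sqrt(Kb x [HCOO-]) = sqrt(5.56e-11 x 0.1456) = 2.84e-6 M.
pOH = 5.55, so pH = 14.00 - 5.55 = 8.45.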